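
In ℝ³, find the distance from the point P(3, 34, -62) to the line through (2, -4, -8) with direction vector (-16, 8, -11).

7√53

Direction vector d = (-16, 8, -11).
AP = (1, 38, -54), and AP × d = (14, 875, 616).
|AP × d|² = 1145277 and |d|² = 441, so the distance is √(1145277/441) = √2597 = 7√53.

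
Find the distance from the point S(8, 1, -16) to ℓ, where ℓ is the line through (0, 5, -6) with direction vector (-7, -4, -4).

6√5

Direction vector d = (-7, -4, -4).
AP = (8, -4, -10); AP·d = 0, |AP|² = 180, |d|² = 81.
distance² = |AP|² − (AP·d)²/|d|² = 180 − 0/81 = 180, so the distance is 6√5.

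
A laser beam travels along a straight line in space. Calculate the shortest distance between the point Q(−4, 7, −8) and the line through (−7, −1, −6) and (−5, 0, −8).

√41

A direction vector is d = (2, 1, −2).
AP = (3, 8, −2); AP·d = 18, |AP|² = 77, |d|² = 9.
distance² = |AP|² − (AP·d)²/|d|² = 77 − 324/9 = 41, so the distance is √41.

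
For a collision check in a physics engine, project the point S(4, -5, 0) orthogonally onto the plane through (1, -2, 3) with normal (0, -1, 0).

(4, -2, 0)

The perpendicular from S has direction n = (0, -1, 0): r = (4, -5, 0) + μ(0, -1, 0).
Substitute into the plane: n·(S + μn) = 2 gives 5 + 1μ = 2, so μ = -3.
Foot = (4, -5, 0) + (-3)·(0, -1, 0) = (4, -2, 0).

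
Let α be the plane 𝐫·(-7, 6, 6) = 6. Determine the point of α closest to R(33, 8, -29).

(12, 26, -11)

n = (-7, 6, 6), |n|² = 121, and n·R − 6 = -363.
t = -363/121 = -3, so the foot is R − t·n = (33, 8, -29) − (-3)·(-7, 6, 6) = (12, 26, -11).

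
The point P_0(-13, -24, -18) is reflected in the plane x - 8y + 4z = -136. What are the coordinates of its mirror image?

(-19, 24, -42)

With n = (1, -8, 4), the signed offset is (n·P_0 − (-136))/|n|² = 243/81 = 3.
P_0' = P_0 − 2t·n = (-13, -24, -18) − 6·(1, -8, 4) = (-19, 24, -42).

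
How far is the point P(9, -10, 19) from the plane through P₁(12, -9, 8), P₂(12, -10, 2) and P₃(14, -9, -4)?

1/√73

P₁P₂ = (0, -1, -6) and P₁P₃ = (2, 0, -12), so a normal is n = P₁P₂ × P₁P₃ = (12, -12, 2).
n = (12, -12, 2); n·P − 268 = -2; |n| = 2√73; distance = 2/(2√73) = √73/73.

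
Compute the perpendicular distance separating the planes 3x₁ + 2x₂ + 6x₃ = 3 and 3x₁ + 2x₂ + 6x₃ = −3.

Both planes have normal n = (3, 2, 6), |n| = 7. Any point on the first plane is at distance |(-3) − 3|/|n| = 6/7 from the second.

6/7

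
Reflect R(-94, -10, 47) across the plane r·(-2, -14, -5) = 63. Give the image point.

(-1402/15, -94/15, 145/3)

With n = (-2, -14, -5), the signed offset is (n·R − 63)/|n|² = 30/225 = 2/15.
R' = R − 2t·n = (-94, -10, 47) − (4/15)·(-2, -14, -5) = (-1402/15, -94/15, 145/3).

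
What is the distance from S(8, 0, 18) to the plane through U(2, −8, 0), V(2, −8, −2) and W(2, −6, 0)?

UV = (0, 0, −2) and UW = (0, 2, 0), so a normal is n = UV × UW = (4, 0, 0).
Then n·(8, 0, 18) − 8 = 24.
|n| = √(16 + 0 + 0) = 4, so the distance is |24|/4 = 6.

6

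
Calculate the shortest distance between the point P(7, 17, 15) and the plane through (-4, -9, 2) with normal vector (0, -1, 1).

13/√2

The plane has equation n·(r − (-4, -9, 2)) = 0, i.e. n·r = 11.
Then n·(7, 17, 15) - 11 = -13.
|n| = √(0 + 1 + 1) = √2, so the distance is |-13|/√2 = 13/√2.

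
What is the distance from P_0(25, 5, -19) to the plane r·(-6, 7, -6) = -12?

1

n = (-6, 7, -6); n·P − (-12) = 11; |n| = 11; distance = 11/11 = 1.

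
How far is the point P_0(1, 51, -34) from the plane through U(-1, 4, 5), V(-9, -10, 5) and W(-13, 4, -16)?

2

UV = (-8, -14, 0) and UW = (-12, 0, -21), so a normal is n = UV × UW = (294, -168, -168).
n = (294, -168, -168); n·P − (-1806) = -756; |n| = 378; distance = 756/378 = 2.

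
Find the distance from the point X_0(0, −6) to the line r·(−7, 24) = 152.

296/25

The normal to the line is n = (−7, 24) with |n| = 25.
|n·X_0 − 152| = |-144 − 152| = 296, so the distance is 296/25.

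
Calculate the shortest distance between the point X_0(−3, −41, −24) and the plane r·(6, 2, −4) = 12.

8/√14

n = (6, 2, −4); n·P − 12 = -16; |n| = 2√14; distance = 16/(2√14) = 4√14/7.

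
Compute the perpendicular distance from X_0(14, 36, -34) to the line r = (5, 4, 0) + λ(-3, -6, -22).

2√433

Direction vector d = (-3, -6, -22).
AP = (9, 32, -34); AP·d = 529, |AP|² = 2261, |d|² = 529.
distance² = |AP|² − (AP·d)²/|d|² = 2261 − 279841/529 = 1732, so the distance is 2√433.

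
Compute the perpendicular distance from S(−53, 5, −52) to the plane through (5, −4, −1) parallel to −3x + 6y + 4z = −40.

Parallel planes share the normal n = (−3, 6, 4); since (5, −4, −1) lies on the plane, its equation is −3x + 6y + 4z = -43.
Then n·(−53, 5, −52) − (−43) = 24.
|n| = √(9 + 36 + 16) = √61, so the distance is |24|/√61 = 24√61/61.

24√61/61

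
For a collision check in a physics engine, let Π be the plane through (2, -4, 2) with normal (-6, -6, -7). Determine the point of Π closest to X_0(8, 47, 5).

(-10, 29, -16)

n = (-6, -6, -7), |n|² = 121, and n·X_0 − (-2) = -363.
t = -363/121 = -3, so the foot is X_0 − t·n = (8, 47, 5) − (-3)·(-6, -6, -7) = (-10, 29, -16).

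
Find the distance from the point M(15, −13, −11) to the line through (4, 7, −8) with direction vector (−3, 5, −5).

Direction vector d = (−3, 5, −5).
AP = (11, −20, −3), and AP × d = (115, 64, −5).
|AP × d|² = 17346 and |d|² = 59, so the distance is √(17346/59) = √294 = 7√6.

7√6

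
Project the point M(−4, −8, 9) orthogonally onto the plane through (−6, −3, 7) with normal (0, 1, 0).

(-4, -3, 9)

n = (0, 1, 0), |n|² = 1, and n·M − (-3) = -5.
t = -5/1 = -5, so the foot is M − t·n = (−4, −8, 9) − (-5)·(0, 1, 0) = (−4, −3, 9).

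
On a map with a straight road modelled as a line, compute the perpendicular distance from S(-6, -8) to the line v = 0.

8

d = |0·(-6) + 1·(-8) − 0| / √(0 + 1) = |-8|/1 = 8.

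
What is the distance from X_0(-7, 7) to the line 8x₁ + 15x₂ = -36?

5

d = |8·(-7) + 15·7 − (-36)| / √(64 + 225) = |85|/17 = 5.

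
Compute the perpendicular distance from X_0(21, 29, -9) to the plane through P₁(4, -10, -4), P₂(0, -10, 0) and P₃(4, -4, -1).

P₁P₂ = (-4, 0, 4) and P₁P₃ = (0, 6, 3), so a normal is n = P₁P₂ × P₁P₃ = (-24, 12, -24).
Then n·(21, 29, -9) - (-120) = 180.
|n| = √(576 + 144 + 576) = 36, so the distance is |180|/36 = 5.

5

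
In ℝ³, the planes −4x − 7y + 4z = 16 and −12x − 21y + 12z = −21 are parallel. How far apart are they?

Divide the second equation by 3 to match normals: −4x − 7y + 4z = -7.
With common normal n = (−4, −7, 4) (|n| = 9), the distance is |16 − (-7)|/|n| = 23/9.

23/9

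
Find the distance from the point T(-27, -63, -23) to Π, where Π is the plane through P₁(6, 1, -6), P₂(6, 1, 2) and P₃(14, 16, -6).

1

P₁P₂ = (0, 0, 8) and P₁P₃ = (8, 15, 0), so a normal is n = P₁P₂ × P₁P₃ = (-120, 64, 0).
Then n·(-27, -63, -23) - (-656) = -136.
|n| = √(14400 + 4096 + 0) = 136, so the distance is |-136|/136 = 1.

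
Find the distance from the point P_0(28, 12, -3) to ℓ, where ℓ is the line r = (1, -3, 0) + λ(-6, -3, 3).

Direction vector d = (-6, -3, 3).
AP = (27, 15, -3); AP·d = -216, |AP|² = 963, |d|² = 54.
distance² = |AP|² − (AP·d)²/|d|² = 963 − 46656/54 = 99, so the distance is 3√11.

3√11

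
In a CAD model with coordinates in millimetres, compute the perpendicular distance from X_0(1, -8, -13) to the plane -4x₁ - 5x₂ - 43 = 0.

d = |(-4)·1 + (-5)·(-8) − 43| / √(16 + 25 + 0) = |-7| / √41 = 7√41/41.

7√41/41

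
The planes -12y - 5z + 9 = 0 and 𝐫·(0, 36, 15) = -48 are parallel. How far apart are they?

25/13

Divide the second equation by -3 to match normals: -12y - 5z = 16.
Both planes have normal n = (0, -12, -5), |n| = 13. Any point on the first plane is at distance |16 − (-9)|/|n| = 25/13 from the second.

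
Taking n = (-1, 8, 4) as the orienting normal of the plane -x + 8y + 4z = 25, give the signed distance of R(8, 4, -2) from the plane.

n·R − 25 = -9.
|n| = 9, so the signed distance is -9/9 = -1.

-1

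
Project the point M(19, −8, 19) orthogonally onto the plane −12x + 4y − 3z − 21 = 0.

(-5, 0, 13)

The perpendicular from M has direction n = (−12, 4, −3): r = (19, −8, 19) + μ(−12, 4, −3).
Substitute into the plane: n·(M + μn) = 21 gives -317 + 169μ = 21, so μ = 2.
Foot = (19, −8, 19) + 2·(−12, 4, −3) = (−5, 0, 13).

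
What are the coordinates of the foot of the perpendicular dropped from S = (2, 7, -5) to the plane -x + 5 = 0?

(5, 7, -5)

The perpendicular from S has direction n = (-1, 0, 0): r = (2, 7, -5) + λ(-1, 0, 0).
Substitute into the plane: n·(S + λn) = -5 gives -2 + 1λ = -5, so λ = -3.
Foot = (2, 7, -5) + (-3)·(-1, 0, 0) = (5, 7, -5).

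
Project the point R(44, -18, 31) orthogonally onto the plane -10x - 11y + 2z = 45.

(34, -29, 33)

The perpendicular from R has direction n = (-10, -11, 2): r = (44, -18, 31) + μ(-10, -11, 2).
Substitute into the plane: n·(R + μn) = 45 gives -180 + 225μ = 45, so μ = 1.
Foot = (44, -18, 31) + 1·(-10, -11, 2) = (34, -29, 33).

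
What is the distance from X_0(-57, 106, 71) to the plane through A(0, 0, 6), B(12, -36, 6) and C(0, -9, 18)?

5

AB = (12, -36, 0) and AC = (0, -9, 12), so a normal is n = AB × AC = (-432, -144, -108).
n = (-432, -144, -108); n·P − (-648) = 2340; |n| = 468; distance = 2340/468 = 5.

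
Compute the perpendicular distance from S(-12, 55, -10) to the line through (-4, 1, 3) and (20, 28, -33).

A direction vector is d = (24, 27, -36).
AP = (-8, 54, -13), and AP × d = (-1593, -600, -1512).
|AP × d|² = 5183793 and |d|² = 2601, so the distance is √(5183793/2601) = √1993.

√1993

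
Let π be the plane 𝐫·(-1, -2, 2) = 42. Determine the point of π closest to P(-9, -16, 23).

(-4, -6, 13)

n = (-1, -2, 2), |n|² = 9, and n·P − 42 = 45.
t = 45/9 = 5, so the foot is P − t·n = (-9, -16, 23) − 5·(-1, -2, 2) = (-4, -6, 13).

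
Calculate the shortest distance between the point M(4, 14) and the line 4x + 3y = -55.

d = |4·4 + 3·14 − (-55)| / √(16 + 9) = |113|/5 = 113/5.

113/5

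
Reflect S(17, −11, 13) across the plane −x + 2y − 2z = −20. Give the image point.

With n = (−1, 2, −2), the signed offset is (n·S − (-20))/|n|² = -45/9 = -5.
S' = S − 2t·n = (17, −11, 13) − (-10)·(−1, 2, −2) = (7, 9, −7).

(7, 9, -7)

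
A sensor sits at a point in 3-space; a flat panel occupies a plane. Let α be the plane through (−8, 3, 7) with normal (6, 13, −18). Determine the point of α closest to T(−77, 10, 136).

(-47, 75, 46)

The perpendicular from T has direction n = (6, 13, −18): r = (−77, 10, 136) + t(6, 13, −18).
Substitute into the plane: n·(T + tn) = -135 gives -2780 + 529t = -135, so t = 5.
Foot = (−77, 10, 136) + 5·(6, 13, −18) = (−47, 75, 46).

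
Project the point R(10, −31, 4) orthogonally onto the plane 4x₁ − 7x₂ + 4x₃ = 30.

(-2, -10, -8)

n = (4, −7, 4), |n|² = 81, and n·R − 30 = 243.
t = 243/81 = 3, so the foot is R − t·n = (10, −31, 4) − 3·(4, −7, 4) = (−2, −10, −8).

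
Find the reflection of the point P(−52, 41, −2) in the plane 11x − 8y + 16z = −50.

(-8, 9, 62)

n = (11, −8, 16), |n|² = 441, n·P − (-50) = -882, so t = -882/441 = -2.
Foot F = P − (-2)·n = (−30, 25, 30); the reflection is 2F − P = (−8, 9, 62).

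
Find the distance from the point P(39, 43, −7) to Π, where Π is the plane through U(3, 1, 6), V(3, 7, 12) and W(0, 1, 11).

UV = (0, 6, 6) and UW = (−3, 0, 5), so a normal is n = UV × UW = (30, −18, 18).
Then n·(39, 43, −7) − 180 = 90.
|n| = √(900 + 324 + 324) = 6√43, so the distance is |90|/(6√43) = 15/√43.

15√43/43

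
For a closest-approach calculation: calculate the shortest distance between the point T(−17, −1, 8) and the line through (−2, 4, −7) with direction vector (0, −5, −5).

5√17

Direction vector d = (0, −5, −5).
AP = (−15, −5, 15), and AP × d = (100, −75, 75).
|AP × d|² = 21250 and |d|² = 50, so the distance is √(21250/50) = √425 = 5√17.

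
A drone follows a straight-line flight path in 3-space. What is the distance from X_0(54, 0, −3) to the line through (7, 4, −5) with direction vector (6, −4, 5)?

Direction vector d = (6, −4, 5).
AP = (47, −4, 2), and AP × d = (−12, −223, −164).
|AP × d|² = 76769 and |d|² = 77, so the distance is √(76769/77) = √997.

√997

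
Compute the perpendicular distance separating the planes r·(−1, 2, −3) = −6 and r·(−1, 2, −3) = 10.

16/√14

Both planes have normal n = (−1, 2, −3), |n| = √14. Any point on the first plane is at distance |10 − (-6)|/|n| = 16/√14 = 8√14/7 from the second.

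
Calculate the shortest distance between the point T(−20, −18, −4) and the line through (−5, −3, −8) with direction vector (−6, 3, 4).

9√5

Direction vector d = (−6, 3, 4).
AP = (−15, −15, 4), and AP × d = (−72, 36, −135).
|AP × d|² = 24705 and |d|² = 61, so the distance is √(24705/61) = √405 = 9√5.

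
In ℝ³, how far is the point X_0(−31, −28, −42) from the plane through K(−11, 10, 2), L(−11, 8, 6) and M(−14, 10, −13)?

2√30/3

KL = (0, −2, 4) and KM = (−3, 0, −15), so a normal is n = KL × KM = (30, −12, −6).
Then n·(−31, −28, −42) − (−462) = 120.
|n| = √(900 + 144 + 36) = 6√30, so the distance is |120|/(6√30) = 2√30/3.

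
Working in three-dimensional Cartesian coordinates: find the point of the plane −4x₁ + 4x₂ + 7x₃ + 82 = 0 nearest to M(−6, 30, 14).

(10, 14, -14)

n = (−4, 4, 7), |n|² = 81, and n·M − (-82) = 324.
t = 324/81 = 4, so the foot is M − t·n = (−6, 30, 14) − 4·(−4, 4, 7) = (10, 14, −14).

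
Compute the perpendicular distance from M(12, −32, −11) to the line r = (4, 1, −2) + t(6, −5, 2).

Direction vector d = (6, −5, 2).
AP = (8, −33, −9), and AP × d = (−111, −70, 158).
|AP × d|² = 42185 and |d|² = 65, so the distance is √(42185/65) = √649.

√649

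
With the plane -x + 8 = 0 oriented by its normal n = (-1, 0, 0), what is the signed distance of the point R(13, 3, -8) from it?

n·R − (-8) = -5.
|n| = 1, so the signed distance is -5/1 = -5.

-5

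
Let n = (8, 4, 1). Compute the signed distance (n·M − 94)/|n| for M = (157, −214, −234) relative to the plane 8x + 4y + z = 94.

n·M − 94 = 72.
|n| = 9, so the signed distance is 72/9 = 8.

8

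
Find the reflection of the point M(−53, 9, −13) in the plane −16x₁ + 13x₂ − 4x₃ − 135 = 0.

(11, -43, 3)

n = (−16, 13, −4), |n|² = 441, n·M − 135 = 882, so t = 882/441 = 2.
Foot F = M − 2·n = (−21, −17, −5); the reflection is 2F − M = (11, −43, 3).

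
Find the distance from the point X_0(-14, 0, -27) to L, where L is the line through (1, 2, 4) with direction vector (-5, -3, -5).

Direction vector d = (-5, -3, -5).
AP = (-15, -2, -31); AP·d = 236, |AP|² = 1190, |d|² = 59.
distance² = |AP|² − (AP·d)²/|d|² = 1190 − 55696/59 = 246, so the distance is √246.

√246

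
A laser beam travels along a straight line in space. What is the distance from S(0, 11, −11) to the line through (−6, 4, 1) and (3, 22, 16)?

√229

A direction vector is d = (9, 18, 15).
AP = (6, 7, −12), and AP × d = (321, −198, 45).
|AP × d|² = 144270 and |d|² = 630, so the distance is √(144270/630) = √229.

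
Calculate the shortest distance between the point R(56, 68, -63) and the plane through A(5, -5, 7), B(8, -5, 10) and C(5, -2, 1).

AB = (3, 0, 3) and AC = (0, 3, -6), so a normal is n = AB × AC = (-9, 18, 9).
d = |(-9)·56 + 18·68 + 9·(-63) − (-72)| / √(81 + 324 + 81) = |225| / (9√6) = 25√6/6.

25/√6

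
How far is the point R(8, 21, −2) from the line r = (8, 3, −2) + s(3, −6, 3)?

Direction vector d = (3, −6, 3).
AP = (0, 18, 0); AP·d = -108, |AP|² = 324, |d|² = 54.
distance² = |AP|² − (AP·d)²/|d|² = 324 − 11664/54 = 108, so the distance is 6√3.

6√3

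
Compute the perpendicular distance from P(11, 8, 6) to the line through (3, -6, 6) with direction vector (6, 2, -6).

2√46

Direction vector d = (6, 2, -6).
AP = (8, 14, 0), and AP × d = (-84, 48, -68).
|AP × d|² = 13984 and |d|² = 76, so the distance is √(13984/76) = √184 = 2√46.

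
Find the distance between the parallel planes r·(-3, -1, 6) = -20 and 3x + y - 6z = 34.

Divide the second equation by -1 to match normals: -3x - y + 6z = -34.
Both planes have normal n = (-3, -1, 6), |n| = √46. Any point on the first plane is at distance |(-34) − (-20)|/|n| = 14/√46 from the second.

14/√46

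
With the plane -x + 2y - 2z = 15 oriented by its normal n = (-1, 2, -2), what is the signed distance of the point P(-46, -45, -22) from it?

-5

n·P − 15 = -15.
|n| = 3, so the signed distance is -15/3 = -5.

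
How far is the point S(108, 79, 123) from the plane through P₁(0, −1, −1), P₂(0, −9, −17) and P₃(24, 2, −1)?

P₁P₂ = (0, −8, −16) and P₁P₃ = (24, 3, 0), so a normal is n = P₁P₂ × P₁P₃ = (48, −384, 192).
n = (48, −384, 192); n·P − 192 = -1728; |n| = 432; distance = 1728/432 = 4.

4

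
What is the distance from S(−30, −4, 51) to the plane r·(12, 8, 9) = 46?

21/17

Normal vector n = (12, 8, 9), and n·(−30, −4, 51) − 46 = 21.
|n| = √(144 + 64 + 81) = 17, so the distance is |21|/17 = 21/17.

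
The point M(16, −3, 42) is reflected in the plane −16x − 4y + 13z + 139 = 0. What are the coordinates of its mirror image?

With n = (−16, −4, 13), the signed offset is (n·M − (-139))/|n|² = 441/441 = 1.
M' = M − 2t·n = (16, −3, 42) − 2·(−16, −4, 13) = (48, 5, 16).

(48, 5, 16)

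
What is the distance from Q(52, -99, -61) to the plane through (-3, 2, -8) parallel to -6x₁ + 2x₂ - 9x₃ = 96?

5

Parallel planes share the normal n = (-6, 2, -9); since (-3, 2, -8) lies on the plane, its equation is -6x₁ + 2x₂ - 9x₃ = 94.
n = (-6, 2, -9); n·P − 94 = -55; |n| = 11; distance = 55/11 = 5.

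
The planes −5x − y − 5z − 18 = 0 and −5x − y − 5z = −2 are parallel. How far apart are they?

20√51/51

With common normal n = (−5, −1, −5) (|n| = √51), the distance is |18 − (-2)|/|n| = 20/√51.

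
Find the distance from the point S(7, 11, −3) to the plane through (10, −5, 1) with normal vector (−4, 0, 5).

The plane has equation n·(r − (10, −5, 1)) = 0, i.e. n·r = -35.
n = (−4, 0, 5); n·P − (-35) = -8; |n| = √41; distance = 8/√41 = 8√41/41.

8/√41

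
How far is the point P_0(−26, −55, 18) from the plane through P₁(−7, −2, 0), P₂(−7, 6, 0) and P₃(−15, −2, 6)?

3

P₁P₂ = (0, 8, 0) and P₁P₃ = (−8, 0, 6), so a normal is n = P₁P₂ × P₁P₃ = (48, 0, 64).
Then n·(−26, −55, 18) − (−336) = 240.
|n| = √(2304 + 0 + 4096) = 80, so the distance is |240|/80 = 3.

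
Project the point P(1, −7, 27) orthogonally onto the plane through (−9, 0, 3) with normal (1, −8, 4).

The perpendicular from P has direction n = (1, −8, 4): r = (1, −7, 27) + μ(1, −8, 4).
Substitute into the plane: n·(P + μn) = 3 gives 165 + 81μ = 3, so μ = -2.
Foot = (1, −7, 27) + (-2)·(1, −8, 4) = (−1, 9, 19).

(-1, 9, 19)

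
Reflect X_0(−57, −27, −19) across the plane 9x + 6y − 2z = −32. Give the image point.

(33, 33, -39)

n = (9, 6, −2), |n|² = 121, n·X_0 − (-32) = -605, so t = -605/121 = -5.
Foot F = X_0 − (-5)·n = (−12, 3, −29); the reflection is 2F − X_0 = (33, 33, −39).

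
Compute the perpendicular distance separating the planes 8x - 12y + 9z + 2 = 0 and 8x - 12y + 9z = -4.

Both planes have normal n = (8, -12, 9), |n| = 17. Any point on the first plane is at distance |(-4) − (-2)|/|n| = 2/17 from the second.

2/17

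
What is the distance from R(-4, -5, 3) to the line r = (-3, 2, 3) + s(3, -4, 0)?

Direction vector d = (3, -4, 0).
AP = (-1, -7, 0); AP·d = 25, |AP|² = 50, |d|² = 25.
distance² = |AP|² − (AP·d)²/|d|² = 50 − 625/25 = 25, so the distance is 5.

5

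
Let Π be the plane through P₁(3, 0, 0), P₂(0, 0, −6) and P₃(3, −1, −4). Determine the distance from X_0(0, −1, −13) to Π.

P₁P₂ = (−3, 0, −6) and P₁P₃ = (0, −1, −4), so a normal is n = P₁P₂ × P₁P₃ = (−6, −12, 3).
d = |(-6)·0 + (-12)·(-1) + 3·(-13) − (-18)| / √(36 + 144 + 9) = |-9| / (3√21) = 3/√21.

3/√21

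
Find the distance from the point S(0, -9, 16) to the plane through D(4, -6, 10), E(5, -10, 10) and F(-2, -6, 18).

1/√26

DE = (1, -4, 0) and DF = (-6, 0, 8), so a normal is n = DE × DF = (-32, -8, -24).
Then n·(0, -9, 16) - (-320) = 8.
|n| = √(1024 + 64 + 576) = 8√26, so the distance is |8|/(8√26) = 1/√26.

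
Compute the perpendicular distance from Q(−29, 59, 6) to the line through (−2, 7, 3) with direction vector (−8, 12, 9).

Direction vector d = (−8, 12, 9).
AP = (−27, 52, 3), and AP × d = (432, 219, 92).
|AP × d|² = 243049 and |d|² = 289, so the distance is √(243049/289) = √841 = 29.

29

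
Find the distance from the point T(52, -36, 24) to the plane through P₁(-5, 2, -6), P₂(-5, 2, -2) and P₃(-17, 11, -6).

19/5

P₁P₂ = (0, 0, 4) and P₁P₃ = (-12, 9, 0), so a normal is n = P₁P₂ × P₁P₃ = (-36, -48, 0).
Then n·(52, -36, 24) - 84 = -228.
|n| = √(1296 + 2304 + 0) = 60, so the distance is |-228|/60 = 19/5.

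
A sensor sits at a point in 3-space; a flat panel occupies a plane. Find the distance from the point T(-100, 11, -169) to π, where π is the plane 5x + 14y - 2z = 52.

4

n = (5, 14, -2); n·P − 52 = -60; |n| = 15; distance = 60/15 = 4.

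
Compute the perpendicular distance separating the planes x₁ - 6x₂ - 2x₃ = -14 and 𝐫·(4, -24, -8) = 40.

24/√41

Divide the second equation by 4 to match normals: x₁ - 6x₂ - 2x₃ = 10.
With common normal n = (1, -6, -2) (|n| = √41), the distance is |(-14) − 10|/|n| = 24/√41 = 24√41/41.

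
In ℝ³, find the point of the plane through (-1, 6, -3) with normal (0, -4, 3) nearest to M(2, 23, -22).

The perpendicular from M has direction n = (0, -4, 3): r = (2, 23, -22) + λ(0, -4, 3).
Substitute into the plane: n·(M + λn) = -33 gives -158 + 25λ = -33, so λ = 5.
Foot = (2, 23, -22) + 5·(0, -4, 3) = (2, 3, -7).

(2, 3, -7)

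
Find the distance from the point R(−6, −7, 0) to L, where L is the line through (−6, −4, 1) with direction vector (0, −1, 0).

Direction vector d = (0, −1, 0).
AP = (0, −3, −1); AP·d = 3, |AP|² = 10, |d|² = 1.
distance² = |AP|² − (AP·d)²/|d|² = 10 − 9/1 = 1, so the distance is 1.

1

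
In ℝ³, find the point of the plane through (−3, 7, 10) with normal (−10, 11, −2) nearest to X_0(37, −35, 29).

(-3, 9, 21)

The perpendicular from X_0 has direction n = (−10, 11, −2): r = (37, −35, 29) + t(−10, 11, −2).
Substitute into the plane: n·(X_0 + tn) = 87 gives -813 + 225t = 87, so t = 4.
Foot = (37, −35, 29) + 4·(−10, 11, −2) = (−3, 9, 21).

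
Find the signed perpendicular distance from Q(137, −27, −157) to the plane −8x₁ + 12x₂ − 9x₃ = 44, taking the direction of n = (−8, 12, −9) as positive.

n·Q − 44 = -51.
|n| = 17, so the signed distance is -51/17 = -3.

-3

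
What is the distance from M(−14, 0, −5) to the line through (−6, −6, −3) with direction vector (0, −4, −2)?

2√21

Direction vector d = (0, −4, −2).
AP = (−8, 6, −2), and AP × d = (−20, −16, 32).
|AP × d|² = 1680 and |d|² = 20, so the distance is √(1680/20) = √84 = 2√21.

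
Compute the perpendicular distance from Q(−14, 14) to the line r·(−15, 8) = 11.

d = |(-15)·(-14) + 8·14 − 11| / √(225 + 64) = |311|/17 = 311/17.

311/17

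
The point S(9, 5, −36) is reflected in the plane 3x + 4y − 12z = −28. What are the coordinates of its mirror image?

With n = (3, 4, −12), the signed offset is (n·S − (-28))/|n|² = 507/169 = 3.
S' = S − 2t·n = (9, 5, −36) − 6·(3, 4, −12) = (−9, −19, 36).

(-9, -19, 36)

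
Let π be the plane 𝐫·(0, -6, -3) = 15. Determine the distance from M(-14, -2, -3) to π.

d = |(-6)·(-2) + (-3)·(-3) − 15| / √(0 + 36 + 9) = |6| / (3√5) = 2/√5.

2/√5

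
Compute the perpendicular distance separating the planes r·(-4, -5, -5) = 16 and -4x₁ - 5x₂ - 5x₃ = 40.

24/√66

Both planes have normal n = (-4, -5, -5), |n| = √66. Any point on the first plane is at distance |40 − 16|/|n| = 24/√66 from the second.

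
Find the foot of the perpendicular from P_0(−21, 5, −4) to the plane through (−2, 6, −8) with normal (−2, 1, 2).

(-11, 0, -14)

n = (−2, 1, 2), |n|² = 9, and n·P_0 − (-6) = 45.
t = 45/9 = 5, so the foot is P_0 − t·n = (−21, 5, −4) − 5·(−2, 1, 2) = (−11, 0, −14).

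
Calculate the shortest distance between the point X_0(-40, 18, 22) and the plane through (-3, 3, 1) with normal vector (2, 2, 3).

19√17/17

The plane has equation n·(r − (-3, 3, 1)) = 0, i.e. n·r = 3.
Then n·(-40, 18, 22) - 3 = 19.
|n| = √(4 + 4 + 9) = √17, so the distance is |19|/√17 = 19√17/17.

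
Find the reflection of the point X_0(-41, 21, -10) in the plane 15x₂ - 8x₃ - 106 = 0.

(-41, -9, 6)

With n = (0, 15, -8), the signed offset is (n·X_0 − 106)/|n|² = 289/289 = 1.
X_0' = X_0 − 2t·n = (-41, 21, -10) − 2·(0, 15, -8) = (-41, -9, 6).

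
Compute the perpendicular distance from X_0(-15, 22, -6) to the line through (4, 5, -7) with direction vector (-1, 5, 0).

√235

Direction vector d = (-1, 5, 0).
AP = (-19, 17, 1); AP·d = 104, |AP|² = 651, |d|² = 26.
distance² = |AP|² − (AP·d)²/|d|² = 651 − 10816/26 = 235, so the distance is √235.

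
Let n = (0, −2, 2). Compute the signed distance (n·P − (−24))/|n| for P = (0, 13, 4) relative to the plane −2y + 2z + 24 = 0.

n·P − (-24) = 6.
|n| = 2√2, so the signed distance is 3√2/2.

3√2/2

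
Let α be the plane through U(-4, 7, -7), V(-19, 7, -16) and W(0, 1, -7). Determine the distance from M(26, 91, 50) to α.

27/√38

UV = (-15, 0, -9) and UW = (4, -6, 0), so a normal is n = UV × UW = (-54, -36, 90).
n = (-54, -36, 90); n·P − (-666) = 486; |n| = 18√38; distance = 486/(18√38) = 27/√38.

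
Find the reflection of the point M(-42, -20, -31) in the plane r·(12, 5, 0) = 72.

(54, 20, -31)

With n = (12, 5, 0), the signed offset is (n·M − 72)/|n|² = -676/169 = -4.
M' = M − 2t·n = (-42, -20, -31) − (-8)·(12, 5, 0) = (54, 20, -31).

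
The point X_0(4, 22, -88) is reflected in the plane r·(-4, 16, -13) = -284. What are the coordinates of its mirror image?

(36, -106, 16)

n = (-4, 16, -13), |n|² = 441, n·X_0 − (-284) = 1764, so t = 1764/441 = 4.
Foot F = X_0 − 4·n = (20, -42, -36); the reflection is 2F − X_0 = (36, -106, 16).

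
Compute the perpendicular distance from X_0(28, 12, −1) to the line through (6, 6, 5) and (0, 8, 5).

A direction vector is d = (−6, 2, 0).
AP = (22, 6, −6), and AP × d = (12, 36, 80).
|AP × d|² = 7840 and |d|² = 40, so the distance is √(7840/40) = √196 = 14.

14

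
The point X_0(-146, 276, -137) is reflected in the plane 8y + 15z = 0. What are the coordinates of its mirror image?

(-146, 4548/17, -2599/17)

n = (0, 8, 15), |n|² = 289, n·X_0 − 0 = 153, so t = 153/289 = 9/17.
Foot F = X_0 − (9/17)·n = (-146, 4620/17, -2464/17); the reflection is 2F − X_0 = (-146, 4548/17, -2599/17).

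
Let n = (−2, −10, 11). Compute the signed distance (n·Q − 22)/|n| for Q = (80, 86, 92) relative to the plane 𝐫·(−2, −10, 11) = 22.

-2

n·Q − 22 = -30.
|n| = 15, so the signed distance is -30/15 = -2.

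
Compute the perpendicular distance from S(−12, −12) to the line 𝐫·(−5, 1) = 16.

16√26/13

The normal to the line is n = (−5, 1) with |n| = √26.
|n·S − 16| = |48 − 16| = 32, so the distance is 32/√26.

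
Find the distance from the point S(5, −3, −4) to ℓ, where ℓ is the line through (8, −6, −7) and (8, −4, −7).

A direction vector is d = (0, 2, 0).
AP = (−3, 3, 3); AP·d = 6, |AP|² = 27, |d|² = 4.
distance² = |AP|² − (AP·d)²/|d|² = 27 − 36/4 = 18, so the distance is 3√2.

3√2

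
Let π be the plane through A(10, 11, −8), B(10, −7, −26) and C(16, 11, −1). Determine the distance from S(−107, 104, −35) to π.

AB = (0, −18, −18) and AC = (6, 0, 7), so a normal is n = AB × AC = (−126, −108, 108).
d = |(-126)·(-107) + (-108)·104 + 108·(-35) − (-3312)| / √(15876 + 11664 + 11664) = |1782| / 198 = 9.

9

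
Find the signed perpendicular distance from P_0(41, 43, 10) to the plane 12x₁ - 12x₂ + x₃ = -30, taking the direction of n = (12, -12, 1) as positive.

n·P_0 − (-30) = 16.
|n| = 17, so the signed distance is 16/17.

16/17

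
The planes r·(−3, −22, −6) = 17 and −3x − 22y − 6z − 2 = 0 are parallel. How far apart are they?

Both planes have normal n = (−3, −22, −6), |n| = 23. Any point on the first plane is at distance |2 − 17|/|n| = 15/23 from the second.

15/23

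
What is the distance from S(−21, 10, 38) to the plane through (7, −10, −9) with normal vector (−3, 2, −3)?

17√22/22

The plane has equation n·(r − (7, −10, −9)) = 0, i.e. n·r = -14.
n = (−3, 2, −3); n·P − (-14) = -17; |n| = √22; distance = 17/√22 = 17√22/22.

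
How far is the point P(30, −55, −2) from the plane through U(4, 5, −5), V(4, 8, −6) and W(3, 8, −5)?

UV = (0, 3, −1) and UW = (−1, 3, 0), so a normal is n = UV × UW = (3, 1, 3).
d = |3·30 + 1·(-55) + 3·(-2) − 2| / √(9 + 1 + 9) = |27| / √19 = 27/√19.

27/√19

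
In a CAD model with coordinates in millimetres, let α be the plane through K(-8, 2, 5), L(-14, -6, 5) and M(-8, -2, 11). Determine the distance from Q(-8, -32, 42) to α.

KL = (-6, -8, 0) and KM = (0, -4, 6), so a normal is n = KL × KM = (-48, 36, 24).
Then n·(-8, -32, 42) - 576 = -336.
|n| = √(2304 + 1296 + 576) = 12√29, so the distance is |-336|/(12√29) = 28√29/29.

28/√29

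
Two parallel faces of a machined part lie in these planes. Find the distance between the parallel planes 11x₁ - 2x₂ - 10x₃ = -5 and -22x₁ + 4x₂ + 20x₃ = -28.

19/15

Divide the second equation by -2 to match normals: 11x₁ - 2x₂ - 10x₃ = 14.
With common normal n = (11, -2, -10) (|n| = 15), the distance is |(-5) − 14|/|n| = 19/15.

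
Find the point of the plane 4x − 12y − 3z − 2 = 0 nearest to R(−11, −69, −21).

The perpendicular from R has direction n = (4, −12, −3): r = (−11, −69, −21) + t(4, −12, −3).
Substitute into the plane: n·(R + tn) = 2 gives 847 + 169t = 2, so t = -5.
Foot = (−11, −69, −21) + (-5)·(4, −12, −3) = (−31, −9, −6).

(-31, -9, -6)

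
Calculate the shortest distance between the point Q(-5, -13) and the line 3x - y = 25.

27√10/10

d = |3·(-5) + (-1)·(-13) − 25| / √(9 + 1) = |-27|/√10 = 27/√10.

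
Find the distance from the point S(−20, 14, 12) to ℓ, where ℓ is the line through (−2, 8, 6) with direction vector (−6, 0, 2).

6

Direction vector d = (−6, 0, 2).
AP = (−18, 6, 6), and AP × d = (12, 0, 36).
|AP × d|² = 1440 and |d|² = 40, so the distance is √(1440/40) = √36 = 6.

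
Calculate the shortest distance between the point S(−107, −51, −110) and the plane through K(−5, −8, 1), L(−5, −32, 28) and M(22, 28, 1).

3

KL = (0, −24, 27) and KM = (27, 36, 0), so a normal is n = KL × KM = (−972, 729, 648).
Then n·(−107, −51, −110) − (−324) = −4131.
|n| = √(944784 + 531441 + 419904) = 1377, so the distance is |-4131|/1377 = 3.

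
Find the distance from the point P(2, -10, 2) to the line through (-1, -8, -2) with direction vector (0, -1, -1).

Direction vector d = (0, -1, -1).
AP = (3, -2, 4), and AP × d = (6, 3, -3).
|AP × d|² = 54 and |d|² = 2, so the distance is √(54/2) = √27 = 3√3.

3√3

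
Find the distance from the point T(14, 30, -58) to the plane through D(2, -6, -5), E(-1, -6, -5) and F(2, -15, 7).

3

DE = (-3, 0, 0) and DF = (0, -9, 12), so a normal is n = DE × DF = (0, 36, 27).
Then n·(14, 30, -58) - (-351) = -135.
|n| = √(0 + 1296 + 729) = 45, so the distance is |-135|/45 = 3.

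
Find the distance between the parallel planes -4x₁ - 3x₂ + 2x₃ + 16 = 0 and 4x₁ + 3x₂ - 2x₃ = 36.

Divide the second equation by -1 to match normals: -4x₁ - 3x₂ + 2x₃ = -36.
With common normal n = (-4, -3, 2) (|n| = √29), the distance is |(-16) − (-36)|/|n| = 20/√29 = 20√29/29.

20√29/29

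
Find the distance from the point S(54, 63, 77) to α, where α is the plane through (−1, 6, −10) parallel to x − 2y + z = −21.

Parallel planes share the normal n = (1, −2, 1); since (−1, 6, −10) lies on the plane, its equation is x − 2y + z = -23.
Then n·(54, 63, 77) − (−23) = 28.
|n| = √(1 + 4 + 1) = √6, so the distance is |28|/√6 = 14√6/3.

28/√6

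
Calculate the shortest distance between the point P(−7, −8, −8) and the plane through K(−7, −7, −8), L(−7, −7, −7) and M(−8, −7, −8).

1

KL = (0, 0, 1) and KM = (−1, 0, 0), so a normal is n = KL × KM = (0, −1, 0).
d = |(-1)·(-8) − 7| / √(0 + 1 + 0) = |1| / 1 = 1.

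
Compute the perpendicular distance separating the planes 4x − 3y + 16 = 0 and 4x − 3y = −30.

With common normal n = (4, −3, 0) (|n| = 5), the distance is |(-16) − (-30)|/|n| = 14/5.

14/5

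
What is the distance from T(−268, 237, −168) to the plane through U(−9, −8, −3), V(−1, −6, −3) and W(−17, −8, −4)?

9

UV = (8, 2, 0) and UW = (−8, 0, −1), so a normal is n = UV × UW = (−2, 8, 16).
n = (−2, 8, 16); n·P − (-94) = -162; |n| = 18; distance = 162/18 = 9.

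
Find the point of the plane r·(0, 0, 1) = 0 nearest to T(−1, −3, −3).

(-1, -3, 0)

n = (0, 0, 1), |n|² = 1, and n·T − 0 = -3.
t = -3/1 = -3, so the foot is T − t·n = (−1, −3, −3) − (-3)·(0, 0, 1) = (−1, −3, 0).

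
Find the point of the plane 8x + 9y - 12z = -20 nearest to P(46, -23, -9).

The perpendicular from P has direction n = (8, 9, -12): r = (46, -23, -9) + μ(8, 9, -12).
Substitute into the plane: n·(P + μn) = -20 gives 269 + 289μ = -20, so μ = -1.
Foot = (46, -23, -9) + (-1)·(8, 9, -12) = (38, -32, 3).

(38, -32, 3)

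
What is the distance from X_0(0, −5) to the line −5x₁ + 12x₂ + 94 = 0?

The normal to the line is n = (−5, 12) with |n| = 13.
|n·X_0 − (-94)| = |-60 − (-94)| = 34, so the distance is 34/13.

34/13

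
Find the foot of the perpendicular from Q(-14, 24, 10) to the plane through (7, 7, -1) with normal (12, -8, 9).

(-2, 16, 19)

The perpendicular from Q has direction n = (12, -8, 9): r = (-14, 24, 10) + λ(12, -8, 9).
Substitute into the plane: n·(Q + λn) = 19 gives -270 + 289λ = 19, so λ = 1.
Foot = (-14, 24, 10) + 1·(12, -8, 9) = (-2, 16, 19).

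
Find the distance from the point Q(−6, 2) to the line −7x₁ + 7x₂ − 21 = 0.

The normal to the line is n = (−7, 7) with |n| = 7√2.
|n·Q − 21| = |56 − 21| = 35, so the distance is 35/(7√2) = 5/√2.

5/√2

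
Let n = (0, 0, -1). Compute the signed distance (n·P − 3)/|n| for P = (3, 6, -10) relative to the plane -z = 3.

n·P − 3 = 7.
|n| = 1, so the signed distance is 7/1 = 7.

7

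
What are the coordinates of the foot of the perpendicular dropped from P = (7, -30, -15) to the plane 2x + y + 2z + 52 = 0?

(17/3, -92/3, -49/3)

n = (2, 1, 2), |n|² = 9, and n·P − (-52) = 6.
t = 6/9 = 2/3, so the foot is P − t·n = (7, -30, -15) − (2/3)·(2, 1, 2) = (17/3, -92/3, -49/3).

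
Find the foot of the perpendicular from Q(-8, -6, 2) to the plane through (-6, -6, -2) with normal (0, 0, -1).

(-8, -6, -2)

The perpendicular from Q has direction n = (0, 0, -1): r = (-8, -6, 2) + μ(0, 0, -1).
Substitute into the plane: n·(Q + μn) = 2 gives -2 + 1μ = 2, so μ = 4.
Foot = (-8, -6, 2) + 4·(0, 0, -1) = (-8, -6, -2).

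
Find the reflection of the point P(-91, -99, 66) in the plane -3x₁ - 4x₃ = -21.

n = (-3, 0, -4), |n|² = 25, n·P − (-21) = 30, so t = 30/25 = 6/5.
Foot F = P − (6/5)·n = (-437/5, -99, 354/5); the reflection is 2F − P = (-419/5, -99, 378/5).

(-419/5, -99, 378/5)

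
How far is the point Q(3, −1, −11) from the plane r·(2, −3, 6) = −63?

Normal vector n = (2, −3, 6), and n·(3, −1, −11) − (−63) = 6.
|n| = √(4 + 9 + 36) = 7, so the distance is |6|/7 = 6/7.

6/7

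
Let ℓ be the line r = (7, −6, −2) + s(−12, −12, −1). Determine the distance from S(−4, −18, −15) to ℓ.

√145

Direction vector d = (−12, −12, −1).
AP = (−11, −12, −13); AP·d = 289, |AP|² = 434, |d|² = 289.
distance² = |AP|² − (AP·d)²/|d|² = 434 − 83521/289 = 145, so the distance is √145.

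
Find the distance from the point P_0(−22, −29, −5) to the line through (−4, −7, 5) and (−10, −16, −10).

10√3

A direction vector is d = (−6, −9, −15).
AP = (−18, −22, −10); AP·d = 456, |AP|² = 908, |d|² = 342.
distance² = |AP|² − (AP·d)²/|d|² = 908 − 207936/342 = 300, so the distance is 10√3.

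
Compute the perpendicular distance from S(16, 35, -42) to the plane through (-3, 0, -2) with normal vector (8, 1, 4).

3

The plane has equation n·(r − (-3, 0, -2)) = 0, i.e. n·r = -32.
Then n·(16, 35, -42) - (-32) = 27.
|n| = √(64 + 1 + 16) = 9, so the distance is |27|/9 = 3.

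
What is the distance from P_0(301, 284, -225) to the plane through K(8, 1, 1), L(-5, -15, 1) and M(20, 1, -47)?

5

KL = (-13, -16, 0) and KM = (12, 0, -48), so a normal is n = KL × KM = (768, -624, 192).
d = |768·301 + (-624)·284 + 192·(-225) − 5712| / √(589824 + 389376 + 36864) = |5040| / 1008 = 5.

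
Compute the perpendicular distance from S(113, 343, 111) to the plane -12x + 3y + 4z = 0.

9

Normal vector n = (-12, 3, 4), and n·(113, 343, 111) - 0 = 117.
|n| = √(144 + 9 + 16) = 13, so the distance is |117|/13 = 9.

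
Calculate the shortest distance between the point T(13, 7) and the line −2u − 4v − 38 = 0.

d = |(-2)·13 + (-4)·7 − 38| / √(4 + 16) = |-92|/(2√5) = 46/√5.

46/√5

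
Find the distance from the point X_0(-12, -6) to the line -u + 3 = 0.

15

The normal to the line is n = (-1, 0) with |n| = 1.
|n·X_0 − (-3)| = |12 − (-3)| = 15, so the distance is 15/1 = 15.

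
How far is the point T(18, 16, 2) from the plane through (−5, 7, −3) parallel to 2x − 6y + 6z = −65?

11/√19

Parallel planes share the normal n = (2, −6, 6); since (−5, 7, −3) lies on the plane, its equation is 2x − 6y + 6z = -70.
Then n·(18, 16, 2) − (−70) = 22.
|n| = √(4 + 36 + 36) = 2√19, so the distance is |22|/(2√19) = 11√19/19.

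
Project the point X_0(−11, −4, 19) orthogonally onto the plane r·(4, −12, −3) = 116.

The perpendicular from X_0 has direction n = (4, −12, −3): r = (−11, −4, 19) + μ(4, −12, −3).
Substitute into the plane: n·(X_0 + μn) = 116 gives -53 + 169μ = 116, so μ = 1.
Foot = (−11, −4, 19) + 1·(4, −12, −3) = (−7, −16, 16).

(-7, -16, 16)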